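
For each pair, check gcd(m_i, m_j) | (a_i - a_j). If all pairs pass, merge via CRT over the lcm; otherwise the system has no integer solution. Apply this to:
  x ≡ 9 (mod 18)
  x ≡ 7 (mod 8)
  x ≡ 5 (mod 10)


Moduli 18, 8, 10 are not pairwise coprime, so CRT works modulo lcm(m_i) when all pairwise compatibility conditions hold.
Pairwise compatibility: gcd(m_i, m_j) must divide a_i - a_j for every pair.
Merge one congruence at a time:
  Start: x ≡ 9 (mod 18).
  Combine with x ≡ 7 (mod 8): gcd(18, 8) = 2; 7 - 9 = -2, which IS divisible by 2, so compatible.
    Write x = 9 + 18·t and substitute into x ≡ 7 (mod 8): 18·t ≡ 7 − 9 = -2 (mod 8).
    Divide the congruence (and modulus) by g = 2: 9·t ≡ -1 (mod 4).
    Reduce coefficients mod 4: 1·t ≡ 3 (mod 4).
    So t ≡ 3 (mod 4).
    Then x = 9 + 18·3 = 63, valid modulo lcm(18, 8) = 72: x ≡ 63 (mod 72).
  Combine with x ≡ 5 (mod 10): gcd(72, 10) = 2; 5 - 63 = -58, which IS divisible by 2, so compatible.
    Write x = 63 + 72·t and substitute into x ≡ 5 (mod 10): 72·t ≡ 5 − 63 = -58 (mod 10).
    Divide the congruence (and modulus) by g = 2: 36·t ≡ -29 (mod 5).
    Reduce coefficients mod 5: 1·t ≡ 1 (mod 5).
    So t ≡ 1 (mod 5).
    Then x = 63 + 72·1 = 135, valid modulo lcm(72, 10) = 360: x ≡ 135 (mod 360).
Verify: 135 mod 18 = 9, 135 mod 8 = 7, 135 mod 10 = 5.

x ≡ 135 (mod 360).


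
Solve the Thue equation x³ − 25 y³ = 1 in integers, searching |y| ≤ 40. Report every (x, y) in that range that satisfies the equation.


The equation is x³ - 25y³ = 1. For fixed y, x³ = 25·y³ + 1, so a solution requires the RHS to be a perfect cube.
Strategy: iterate y from -40 to 40, compute RHS = 25·y³ + 1, and check whether it is a (positive or negative) perfect cube.
Check small values of y:
  y = 0: RHS = 1 = (1)³ ⇒ x = 1 works.
  y = 1: RHS = 26 is not a perfect cube.
  y = -1: RHS = -24 is not a perfect cube.
  y = 2: RHS = 201 is not a perfect cube.
  y = -2: RHS = -199 is not a perfect cube.
  y = 3: RHS = 676 is not a perfect cube.
  y = -3: RHS = -674 is not a perfect cube.
Continuing the search up to |y| = 40 finds no further solutions beyond those listed.
Collected solutions: (1, 0).

Solutions (with |y| ≤ 40): (1, 0).


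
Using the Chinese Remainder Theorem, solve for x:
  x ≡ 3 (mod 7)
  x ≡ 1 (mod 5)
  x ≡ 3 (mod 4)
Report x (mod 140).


Moduli 7, 5, 4 are pairwise coprime; by CRT there is a unique solution modulo M = 7 · 5 · 4 = 140.
Solve pairwise, accumulating the modulus:
  Start with x ≡ 3 (mod 7).
  Combine with x ≡ 1 (mod 5): since gcd(7, 5) = 1, we get a unique residue mod 35.
    Write x = 3 + 7·t and substitute into x ≡ 1 (mod 5): 7·t ≡ 1 − 3 = -2 (mod 5).
    Reduce coefficients mod 5: 2·t ≡ 3 (mod 5).
    The inverse of 2 mod 5 is 3 (since 2·3 = 6 = 1·5 + 1), so t ≡ 3·3 = 9 ≡ 4 (mod 5).
    Then x = 3 + 7·4 = 31, valid modulo lcm(7, 5) = 35: x ≡ 31 (mod 35).
  Combine with x ≡ 3 (mod 4): since gcd(35, 4) = 1, we get a unique residue mod 140.
    Write x = 31 + 35·t and substitute into x ≡ 3 (mod 4): 35·t ≡ 3 − 31 = -28 (mod 4).
    Reduce coefficients mod 4: 3·t ≡ 0 (mod 4).
    The inverse of 3 mod 4 is 3 (since 3·3 = 9 = 2·4 + 1), so t ≡ 3·0 = 0 ≡ 0 (mod 4).
    Then x = 31 + 35·0 = 31, valid modulo lcm(35, 4) = 140: x ≡ 31 (mod 140).
Verify: 31 mod 7 = 3 ✓, 31 mod 5 = 1 ✓, 31 mod 4 = 3 ✓.

x ≡ 31 (mod 140).


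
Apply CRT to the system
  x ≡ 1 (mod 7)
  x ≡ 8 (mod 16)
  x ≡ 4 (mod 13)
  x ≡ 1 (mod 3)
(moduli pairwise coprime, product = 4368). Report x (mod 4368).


Product of moduli M = 7 · 16 · 13 · 3 = 4368.
Merge one congruence at a time:
  Start: x ≡ 1 (mod 7).
  Combine with x ≡ 8 (mod 16); new modulus lcm = 112.
    Write x = 1 + 7·t and substitute into x ≡ 8 (mod 16): 7·t ≡ 8 − 1 = 7 (mod 16).
    The inverse of 7 mod 16 is 7 (since 7·7 = 49 = 3·16 + 1), so t ≡ 7·7 = 49 ≡ 1 (mod 16).
    Then x = 1 + 7·1 = 8, valid modulo lcm(7, 16) = 112: x ≡ 8 (mod 112).
  Combine with x ≡ 4 (mod 13); new modulus lcm = 1456.
    Write x = 8 + 112·t and substitute into x ≡ 4 (mod 13): 112·t ≡ 4 − 8 = -4 (mod 13).
    Reduce coefficients mod 13: 8·t ≡ 9 (mod 13).
    The inverse of 8 mod 13 is 5 (since 8·5 = 40 = 3·13 + 1), so t ≡ 5·9 = 45 ≡ 6 (mod 13).
    Then x = 8 + 112·6 = 680, valid modulo lcm(112, 13) = 1456: x ≡ 680 (mod 1456).
  Combine with x ≡ 1 (mod 3); new modulus lcm = 4368.
    Write x = 680 + 1456·t and substitute into x ≡ 1 (mod 3): 1456·t ≡ 1 − 680 = -679 (mod 3).
    Reduce coefficients mod 3: 1·t ≡ 2 (mod 3).
    So t ≡ 2 (mod 3).
    Then x = 680 + 1456·2 = 3592, valid modulo lcm(1456, 3) = 4368: x ≡ 3592 (mod 4368).
Verify against each original: 3592 mod 7 = 1, 3592 mod 16 = 8, 3592 mod 13 = 4, 3592 mod 3 = 1.

x ≡ 3592 (mod 4368).


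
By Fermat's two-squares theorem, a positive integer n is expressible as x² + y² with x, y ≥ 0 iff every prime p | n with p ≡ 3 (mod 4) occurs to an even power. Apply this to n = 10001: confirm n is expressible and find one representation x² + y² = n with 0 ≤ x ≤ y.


Step 1: Factor n = 10001 = 73 · 137.
Step 2: Check the mod-4 condition on each prime factor: 73 ≡ 1 (mod 4), exponent 1; 137 ≡ 1 (mod 4), exponent 1.
All primes ≡ 3 (mod 4) appear to even exponent (or don't appear), so by the two-squares theorem n IS expressible as a sum of two squares.
Step 3: Build a representation. Here n = 73 · 137 is a product of primes ≡ 1 (mod 4). Each prime p ≡ 1 (mod 4) is itself a sum of two squares; find a² by testing p − a² for a perfect square:
  73: 73 − 1² = 72, 73 − 2² = 69, 73 − 3² = 64 = 8² ⇒ 73 = 3² + 8².
  137: 137 − 1² = 136, 137 − 2² = 133, 137 − 3² = 128, 137 − 4² = 121 = 11² ⇒ 137 = 4² + 11².
  Combine using the Brahmagupta–Fibonacci identity (a² + b²)(c² + d²) = (ac − bd)² + (ad + bc)² = (ac + bd)² + (ad − bc)²:
  73 · 137 = 10001: from (3² + 8²)(4² + 11²), take (3·4 − 8·11, 3·11 + 8·4) = (12 − 88, 33 + 32) = (-76, 65); dropping signs (only squares matter) gives (76, 65); check 76² + 65² = 5776 + 4225 = 10001 ✓.
Step 4: Order so x ≤ y and verify: 65² + 76² = 4225 + 5776 = 10001 = n. ✓

n = 10001 = 65² + 76² (one valid representation with x ≤ y).


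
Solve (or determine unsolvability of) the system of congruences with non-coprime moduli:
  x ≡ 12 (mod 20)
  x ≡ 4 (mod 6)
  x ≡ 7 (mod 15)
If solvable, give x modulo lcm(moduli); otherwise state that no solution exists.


Moduli 20, 6, 15 are not pairwise coprime, so CRT works modulo lcm(m_i) when all pairwise compatibility conditions hold.
Pairwise compatibility: gcd(m_i, m_j) must divide a_i - a_j for every pair.
Merge one congruence at a time:
  Start: x ≡ 12 (mod 20).
  Combine with x ≡ 4 (mod 6): gcd(20, 6) = 2; 4 - 12 = -8, which IS divisible by 2, so compatible.
    Write x = 12 + 20·t and substitute into x ≡ 4 (mod 6): 20·t ≡ 4 − 12 = -8 (mod 6).
    Divide the congruence (and modulus) by g = 2: 10·t ≡ -4 (mod 3).
    Reduce coefficients mod 3: 1·t ≡ 2 (mod 3).
    So t ≡ 2 (mod 3).
    Then x = 12 + 20·2 = 52, valid modulo lcm(20, 6) = 60: x ≡ 52 (mod 60).
  Combine with x ≡ 7 (mod 15): gcd(60, 15) = 15; 7 - 52 = -45, which IS divisible by 15, so compatible.
    Write x = 52 + 60·t and substitute into x ≡ 7 (mod 15): 60·t ≡ 7 − 52 = -45 (mod 15).
    Divide the congruence (and modulus) by g = 15: 4·t ≡ -3 (mod 1).
    Modulo 1 every t works; take t = 0.
    Then x = 52 + 60·0 = 52, valid modulo lcm(60, 15) = 60: x ≡ 52 (mod 60).
Verify: 52 mod 20 = 12, 52 mod 6 = 4, 52 mod 15 = 7.

x ≡ 52 (mod 60).


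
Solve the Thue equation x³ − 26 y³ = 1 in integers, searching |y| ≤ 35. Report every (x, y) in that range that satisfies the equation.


The equation is x³ - 26y³ = 1. For fixed y, x³ = 26·y³ + 1, so a solution requires the RHS to be a perfect cube.
Strategy: iterate y from -35 to 35, compute RHS = 26·y³ + 1, and check whether it is a (positive or negative) perfect cube.
Check small values of y:
  y = 0: RHS = 1 = (1)³ ⇒ x = 1 works.
  y = 1: RHS = 27 = (3)³ ⇒ x = 3 works.
  y = -1: RHS = -25 is not a perfect cube.
  y = 2: RHS = 209 is not a perfect cube.
  y = -2: RHS = -207 is not a perfect cube.
  y = 3: RHS = 703 is not a perfect cube.
  y = -3: RHS = -701 is not a perfect cube.
Continuing the search up to |y| = 35 finds no further solutions beyond those listed.
Collected solutions: (1, 0), (3, 1).

Solutions (with |y| ≤ 35): (1, 0), (3, 1).


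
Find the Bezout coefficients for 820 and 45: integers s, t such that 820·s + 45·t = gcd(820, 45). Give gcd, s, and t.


Euclidean algorithm on (820, 45) — divide until remainder is 0:
  820 = 18 · 45 + 10
  45 = 4 · 10 + 5
  10 = 2 · 5 + 0
gcd(820, 45) = 5.
Track Bezout coefficients alongside the remainders: start with r₀ = 820 = a·1 + b·0 (s = 1, t = 0) and r₁ = 45 = a·0 + b·1 (s = 0, t = 1); each new remainder r_{k+1} = r_{k-1} − q_k·r_k inherits s_{k+1} = s_{k-1} − q_k·s_k, t_{k+1} = t_{k-1} − q_k·t_k, so r_k = a·s_k + b·t_k at every step:
  q = 18: r = 10, s = 1 − 18·0 = 1, t = 0 − 18·1 = -18  (check: 820·1 + 45·(-18) = 10)
  q = 4: r = 5, s = 0 − 4·1 = -4, t = 1 − 4·(-18) = 73  (check: 820·(-4) + 45·73 = 5)
The row with r = 5 (the gcd) gives the Bezout coefficients s = -4, t = 73.
Result: 820 · (-4) + 45 · (73) = 5.

gcd(820, 45) = 5; s = -4, t = 73 (check: 820·(-4) + 45·73 = 5).


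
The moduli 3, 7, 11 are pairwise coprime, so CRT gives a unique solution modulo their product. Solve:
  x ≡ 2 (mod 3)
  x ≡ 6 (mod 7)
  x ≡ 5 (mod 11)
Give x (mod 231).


Moduli 3, 7, 11 are pairwise coprime; by CRT there is a unique solution modulo M = 3 · 7 · 11 = 231.
Solve pairwise, accumulating the modulus:
  Start with x ≡ 2 (mod 3).
  Combine with x ≡ 6 (mod 7): since gcd(3, 7) = 1, we get a unique residue mod 21.
    Write x = 2 + 3·t and substitute into x ≡ 6 (mod 7): 3·t ≡ 6 − 2 = 4 (mod 7).
    The inverse of 3 mod 7 is 5 (since 3·5 = 15 = 2·7 + 1), so t ≡ 5·4 = 20 ≡ 6 (mod 7).
    Then x = 2 + 3·6 = 20, valid modulo lcm(3, 7) = 21: x ≡ 20 (mod 21).
  Combine with x ≡ 5 (mod 11): since gcd(21, 11) = 1, we get a unique residue mod 231.
    Write x = 20 + 21·t and substitute into x ≡ 5 (mod 11): 21·t ≡ 5 − 20 = -15 (mod 11).
    Reduce coefficients mod 11: 10·t ≡ 7 (mod 11).
    The inverse of 10 mod 11 is 10 (since 10·10 = 100 = 9·11 + 1), so t ≡ 10·7 = 70 ≡ 4 (mod 11).
    Then x = 20 + 21·4 = 104, valid modulo lcm(21, 11) = 231: x ≡ 104 (mod 231).
Verify: 104 mod 3 = 2 ✓, 104 mod 7 = 6 ✓, 104 mod 11 = 5 ✓.

x ≡ 104 (mod 231).


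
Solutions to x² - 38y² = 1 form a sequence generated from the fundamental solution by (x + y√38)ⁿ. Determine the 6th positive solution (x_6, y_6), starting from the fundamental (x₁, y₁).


Step 1: Find the fundamental solution (x₁, y₁) of x² - 38y² = 1.
  Expand √38 as a continued fraction. a₀ = ⌊√38⌋ = 6; iterate m_{k+1} = d_k·a_k − m_k, d_{k+1} = (38 − m_{k+1}²)/d_k, a_{k+1} = ⌊(a₀ + m_{k+1})/d_{k+1}⌋ (starting m₀ = 0, d₀ = 1), with convergents p_k = a_k·p_{k-1} + p_{k-2}, q_k = a_k·q_{k-1} + q_{k-2} (p₋₁ = 1, q₋₁ = 0):
  k = 0: a₀ = 6; p₀/q₀ = 6/1; p₀² − 38·q₀² = 36 − 38 = -2.
  k = 1: m = 6, d = 2, a = ⌊(6 + 6)/2⌋ = 6; p/q = (6·6 + 1)/(6·1 + 0) = 37/6; p² − 38·q² = 1369 − 1368 = 1.
  The first convergent with p² − 38·q² = 1 gives the fundamental solution (x₁, y₁) = (37, 6).
Step 2: Apply the recurrence (x_{n+1}, y_{n+1}) = (x₁x_n + 38y₁y_n, x₁y_n + y₁x_n) repeatedly.
  From (x_1, y_1) = (37, 6): x_2 = 37·37 + 38·6·6 = 2737; y_2 = 37·6 + 6·37 = 444.
  From (x_2, y_2) = (2737, 444): x_3 = 37·2737 + 38·6·444 = 202501; y_3 = 37·444 + 6·2737 = 32850.
  From (x_3, y_3) = (202501, 32850): x_4 = 37·202501 + 38·6·32850 = 14982337; y_4 = 37·32850 + 6·202501 = 2430456.
  From (x_4, y_4) = (14982337, 2430456): x_5 = 37·14982337 + 38·6·2430456 = 1108490437; y_5 = 37·2430456 + 6·14982337 = 179820894.
  From (x_5, y_5) = (1108490437, 179820894): x_6 = 37·1108490437 + 38·6·179820894 = 82013310001; y_6 = 37·179820894 + 6·1108490437 = 13304315700.
Step 3: Verify x_6² - 38·y_6² = 6726183017320126620001 - 6726183017320126620000 = 1 (should be 1). ✓

(x_1, y_1) = (37, 6); (x_6, y_6) = (82013310001, 13304315700).


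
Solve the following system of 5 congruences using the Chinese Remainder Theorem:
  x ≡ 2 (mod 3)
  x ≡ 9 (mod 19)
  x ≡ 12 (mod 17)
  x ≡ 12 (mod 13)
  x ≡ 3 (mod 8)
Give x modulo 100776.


Product of moduli M = 3 · 19 · 17 · 13 · 8 = 100776.
Merge one congruence at a time:
  Start: x ≡ 2 (mod 3).
  Combine with x ≡ 9 (mod 19); new modulus lcm = 57.
    Write x = 2 + 3·t and substitute into x ≡ 9 (mod 19): 3·t ≡ 9 − 2 = 7 (mod 19).
    The inverse of 3 mod 19 is 13 (since 3·13 = 39 = 2·19 + 1), so t ≡ 13·7 = 91 ≡ 15 (mod 19).
    Then x = 2 + 3·15 = 47, valid modulo lcm(3, 19) = 57: x ≡ 47 (mod 57).
  Combine with x ≡ 12 (mod 17); new modulus lcm = 969.
    Write x = 47 + 57·t and substitute into x ≡ 12 (mod 17): 57·t ≡ 12 − 47 = -35 (mod 17).
    Reduce coefficients mod 17: 6·t ≡ 16 (mod 17).
    The inverse of 6 mod 17 is 3 (since 6·3 = 18 = 1·17 + 1), so t ≡ 3·16 = 48 ≡ 14 (mod 17).
    Then x = 47 + 57·14 = 845, valid modulo lcm(57, 17) = 969: x ≡ 845 (mod 969).
  Combine with x ≡ 12 (mod 13); new modulus lcm = 12597.
    Write x = 845 + 969·t and substitute into x ≡ 12 (mod 13): 969·t ≡ 12 − 845 = -833 (mod 13).
    Reduce coefficients mod 13: 7·t ≡ 12 (mod 13).
    The inverse of 7 mod 13 is 2 (since 7·2 = 14 = 1·13 + 1), so t ≡ 2·12 = 24 ≡ 11 (mod 13).
    Then x = 845 + 969·11 = 11504, valid modulo lcm(969, 13) = 12597: x ≡ 11504 (mod 12597).
  Combine with x ≡ 3 (mod 8); new modulus lcm = 100776.
    Write x = 11504 + 12597·t and substitute into x ≡ 3 (mod 8): 12597·t ≡ 3 − 11504 = -11501 (mod 8).
    Reduce coefficients mod 8: 5·t ≡ 3 (mod 8).
    The inverse of 5 mod 8 is 5 (since 5·5 = 25 = 3·8 + 1), so t ≡ 5·3 = 15 ≡ 7 (mod 8).
    Then x = 11504 + 12597·7 = 99683, valid modulo lcm(12597, 8) = 100776: x ≡ 99683 (mod 100776).
Verify against each original: 99683 mod 3 = 2, 99683 mod 19 = 9, 99683 mod 17 = 12, 99683 mod 13 = 12, 99683 mod 8 = 3.

x ≡ 99683 (mod 100776).


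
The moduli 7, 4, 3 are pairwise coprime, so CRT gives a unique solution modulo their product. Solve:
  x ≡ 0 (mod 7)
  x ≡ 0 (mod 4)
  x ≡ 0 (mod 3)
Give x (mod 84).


Moduli 7, 4, 3 are pairwise coprime; by CRT there is a unique solution modulo M = 7 · 4 · 3 = 84.
Solve pairwise, accumulating the modulus:
  Start with x ≡ 0 (mod 7).
  Combine with x ≡ 0 (mod 4): since gcd(7, 4) = 1, we get a unique residue mod 28.
    Write x = 0 + 7·t and substitute into x ≡ 0 (mod 4): 7·t ≡ 0 − 0 = 0 (mod 4).
    Reduce coefficients mod 4: 3·t ≡ 0 (mod 4).
    The inverse of 3 mod 4 is 3 (since 3·3 = 9 = 2·4 + 1), so t ≡ 3·0 = 0 ≡ 0 (mod 4).
    Then x = 0 + 7·0 = 0, valid modulo lcm(7, 4) = 28: x ≡ 0 (mod 28).
  Combine with x ≡ 0 (mod 3): since gcd(28, 3) = 1, we get a unique residue mod 84.
    Write x = 0 + 28·t and substitute into x ≡ 0 (mod 3): 28·t ≡ 0 − 0 = 0 (mod 3).
    Reduce coefficients mod 3: 1·t ≡ 0 (mod 3).
    So t ≡ 0 (mod 3).
    Then x = 0 + 28·0 = 0, valid modulo lcm(28, 3) = 84: x ≡ 0 (mod 84).
Verify: 0 mod 7 = 0 ✓, 0 mod 4 = 0 ✓, 0 mod 3 = 0 ✓.

x ≡ 0 (mod 84).


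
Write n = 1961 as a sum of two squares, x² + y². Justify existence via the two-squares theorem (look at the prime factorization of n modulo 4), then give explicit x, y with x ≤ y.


Step 1: Factor n = 1961 = 37 · 53.
Step 2: Check the mod-4 condition on each prime factor: 37 ≡ 1 (mod 4), exponent 1; 53 ≡ 1 (mod 4), exponent 1.
All primes ≡ 3 (mod 4) appear to even exponent (or don't appear), so by the two-squares theorem n IS expressible as a sum of two squares.
Step 3: Build a representation. Here n = 37 · 53 is a product of primes ≡ 1 (mod 4). Each prime p ≡ 1 (mod 4) is itself a sum of two squares; find a² by testing p − a² for a perfect square:
  37: 37 − 1² = 36 = 6² ⇒ 37 = 1² + 6².
  53: 53 − 1² = 52, 53 − 2² = 49 = 7² ⇒ 53 = 2² + 7².
  Combine using the Brahmagupta–Fibonacci identity (a² + b²)(c² + d²) = (ac − bd)² + (ad + bc)² = (ac + bd)² + (ad − bc)²:
  37 · 53 = 1961: from (1² + 6²)(2² + 7²), take (1·2 − 6·7, 1·7 + 6·2) = (2 − 42, 7 + 12) = (-40, 19); dropping signs (only squares matter) gives (40, 19); check 40² + 19² = 1600 + 361 = 1961 ✓.
Step 4: Order so x ≤ y and verify: 19² + 40² = 361 + 1600 = 1961 = n. ✓

n = 1961 = 19² + 40² (one valid representation with x ≤ y).


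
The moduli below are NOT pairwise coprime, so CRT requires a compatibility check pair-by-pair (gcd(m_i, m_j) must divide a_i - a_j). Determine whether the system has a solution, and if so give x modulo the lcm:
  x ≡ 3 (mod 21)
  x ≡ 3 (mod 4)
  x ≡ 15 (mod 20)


Moduli 21, 4, 20 are not pairwise coprime, so CRT works modulo lcm(m_i) when all pairwise compatibility conditions hold.
Pairwise compatibility: gcd(m_i, m_j) must divide a_i - a_j for every pair.
Merge one congruence at a time:
  Start: x ≡ 3 (mod 21).
  Combine with x ≡ 3 (mod 4): gcd(21, 4) = 1; 3 - 3 = 0, which IS divisible by 1, so compatible.
    Write x = 3 + 21·t and substitute into x ≡ 3 (mod 4): 21·t ≡ 3 − 3 = 0 (mod 4).
    Reduce coefficients mod 4: 1·t ≡ 0 (mod 4).
    So t ≡ 0 (mod 4).
    Then x = 3 + 21·0 = 3, valid modulo lcm(21, 4) = 84: x ≡ 3 (mod 84).
  Combine with x ≡ 15 (mod 20): gcd(84, 20) = 4; 15 - 3 = 12, which IS divisible by 4, so compatible.
    Write x = 3 + 84·t and substitute into x ≡ 15 (mod 20): 84·t ≡ 15 − 3 = 12 (mod 20).
    Divide the congruence (and modulus) by g = 4: 21·t ≡ 3 (mod 5).
    Reduce coefficients mod 5: 1·t ≡ 3 (mod 5).
    So t ≡ 3 (mod 5).
    Then x = 3 + 84·3 = 255, valid modulo lcm(84, 20) = 420: x ≡ 255 (mod 420).
Verify: 255 mod 21 = 3, 255 mod 4 = 3, 255 mod 20 = 15.

x ≡ 255 (mod 420).


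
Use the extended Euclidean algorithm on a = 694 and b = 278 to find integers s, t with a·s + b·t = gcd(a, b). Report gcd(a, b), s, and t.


Euclidean algorithm on (694, 278) — divide until remainder is 0:
  694 = 2 · 278 + 138
  278 = 2 · 138 + 2
  138 = 69 · 2 + 0
gcd(694, 278) = 2.
Track Bezout coefficients alongside the remainders: start with r₀ = 694 = a·1 + b·0 (s = 1, t = 0) and r₁ = 278 = a·0 + b·1 (s = 0, t = 1); each new remainder r_{k+1} = r_{k-1} − q_k·r_k inherits s_{k+1} = s_{k-1} − q_k·s_k, t_{k+1} = t_{k-1} − q_k·t_k, so r_k = a·s_k + b·t_k at every step:
  q = 2: r = 138, s = 1 − 2·0 = 1, t = 0 − 2·1 = -2  (check: 694·1 + 278·(-2) = 138)
  q = 2: r = 2, s = 0 − 2·1 = -2, t = 1 − 2·(-2) = 5  (check: 694·(-2) + 278·5 = 2)
The row with r = 2 (the gcd) gives the Bezout coefficients s = -2, t = 5.
Result: 694 · (-2) + 278 · (5) = 2.

gcd(694, 278) = 2; s = -2, t = 5 (check: 694·(-2) + 278·5 = 2).


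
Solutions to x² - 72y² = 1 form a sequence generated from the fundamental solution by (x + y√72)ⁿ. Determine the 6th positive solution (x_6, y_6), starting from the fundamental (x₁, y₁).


Step 1: Find the fundamental solution (x₁, y₁) of x² - 72y² = 1.
  Expand √72 as a continued fraction. a₀ = ⌊√72⌋ = 8; iterate m_{k+1} = d_k·a_k − m_k, d_{k+1} = (72 − m_{k+1}²)/d_k, a_{k+1} = ⌊(a₀ + m_{k+1})/d_{k+1}⌋ (starting m₀ = 0, d₀ = 1), with convergents p_k = a_k·p_{k-1} + p_{k-2}, q_k = a_k·q_{k-1} + q_{k-2} (p₋₁ = 1, q₋₁ = 0):
  k = 0: a₀ = 8; p₀/q₀ = 8/1; p₀² − 72·q₀² = 64 − 72 = -8.
  k = 1: m = 8, d = 8, a = ⌊(8 + 8)/8⌋ = 2; p/q = (2·8 + 1)/(2·1 + 0) = 17/2; p² − 72·q² = 289 − 288 = 1.
  The first convergent with p² − 72·q² = 1 gives the fundamental solution (x₁, y₁) = (17, 2).
Step 2: Apply the recurrence (x_{n+1}, y_{n+1}) = (x₁x_n + 72y₁y_n, x₁y_n + y₁x_n) repeatedly.
  From (x_1, y_1) = (17, 2): x_2 = 17·17 + 72·2·2 = 577; y_2 = 17·2 + 2·17 = 68.
  From (x_2, y_2) = (577, 68): x_3 = 17·577 + 72·2·68 = 19601; y_3 = 17·68 + 2·577 = 2310.
  From (x_3, y_3) = (19601, 2310): x_4 = 17·19601 + 72·2·2310 = 665857; y_4 = 17·2310 + 2·19601 = 78472.
  From (x_4, y_4) = (665857, 78472): x_5 = 17·665857 + 72·2·78472 = 22619537; y_5 = 17·78472 + 2·665857 = 2665738.
  From (x_5, y_5) = (22619537, 2665738): x_6 = 17·22619537 + 72·2·2665738 = 768398401; y_6 = 17·2665738 + 2·22619537 = 90556620.
Step 3: Verify x_6² - 72·y_6² = 590436102659356801 - 590436102659356800 = 1 (should be 1). ✓

(x_1, y_1) = (17, 2); (x_6, y_6) = (768398401, 90556620).


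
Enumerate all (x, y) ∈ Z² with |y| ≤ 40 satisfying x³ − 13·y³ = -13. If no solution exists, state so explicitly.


The equation is x³ - 13y³ = -13. For fixed y, x³ = 13·y³ − 13, so a solution requires the RHS to be a perfect cube.
Strategy: iterate y from -40 to 40, compute RHS = 13·y³ − 13, and check whether it is a (positive or negative) perfect cube.
Check small values of y:
  y = 0: RHS = -13 is not a perfect cube.
  y = 1: RHS = 0 = (0)³ ⇒ x = 0 works.
  y = -1: RHS = -26 is not a perfect cube.
  y = 2: RHS = 91 is not a perfect cube.
  y = -2: RHS = -117 is not a perfect cube.
  y = 3: RHS = 338 is not a perfect cube.
  y = -3: RHS = -364 is not a perfect cube.
Continuing the search up to |y| = 40 finds no further solutions beyond those listed.
Collected solutions: (0, 1).

Solutions (with |y| ≤ 40): (0, 1).


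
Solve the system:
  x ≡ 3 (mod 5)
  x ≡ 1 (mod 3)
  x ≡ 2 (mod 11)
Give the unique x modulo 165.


Moduli 5, 3, 11 are pairwise coprime; by CRT there is a unique solution modulo M = 5 · 3 · 11 = 165.
Solve pairwise, accumulating the modulus:
  Start with x ≡ 3 (mod 5).
  Combine with x ≡ 1 (mod 3): since gcd(5, 3) = 1, we get a unique residue mod 15.
    Write x = 3 + 5·t and substitute into x ≡ 1 (mod 3): 5·t ≡ 1 − 3 = -2 (mod 3).
    Reduce coefficients mod 3: 2·t ≡ 1 (mod 3).
    The inverse of 2 mod 3 is 2 (since 2·2 = 4 = 1·3 + 1), so t ≡ 2·1 = 2 ≡ 2 (mod 3).
    Then x = 3 + 5·2 = 13, valid modulo lcm(5, 3) = 15: x ≡ 13 (mod 15).
  Combine with x ≡ 2 (mod 11): since gcd(15, 11) = 1, we get a unique residue mod 165.
    Write x = 13 + 15·t and substitute into x ≡ 2 (mod 11): 15·t ≡ 2 − 13 = -11 (mod 11).
    Reduce coefficients mod 11: 4·t ≡ 0 (mod 11).
    The inverse of 4 mod 11 is 3 (since 4·3 = 12 = 1·11 + 1), so t ≡ 3·0 = 0 ≡ 0 (mod 11).
    Then x = 13 + 15·0 = 13, valid modulo lcm(15, 11) = 165: x ≡ 13 (mod 165).
Verify: 13 mod 5 = 3 ✓, 13 mod 3 = 1 ✓, 13 mod 11 = 2 ✓.

x ≡ 13 (mod 165).


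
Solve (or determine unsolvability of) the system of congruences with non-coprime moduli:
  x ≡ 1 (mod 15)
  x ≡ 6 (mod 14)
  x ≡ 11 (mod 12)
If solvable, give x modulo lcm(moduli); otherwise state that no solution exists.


Moduli 15, 14, 12 are not pairwise coprime, so CRT works modulo lcm(m_i) when all pairwise compatibility conditions hold.
Pairwise compatibility: gcd(m_i, m_j) must divide a_i - a_j for every pair.
Merge one congruence at a time:
  Start: x ≡ 1 (mod 15).
  Combine with x ≡ 6 (mod 14): gcd(15, 14) = 1; 6 - 1 = 5, which IS divisible by 1, so compatible.
    Write x = 1 + 15·t and substitute into x ≡ 6 (mod 14): 15·t ≡ 6 − 1 = 5 (mod 14).
    Reduce coefficients mod 14: 1·t ≡ 5 (mod 14).
    So t ≡ 5 (mod 14).
    Then x = 1 + 15·5 = 76, valid modulo lcm(15, 14) = 210: x ≡ 76 (mod 210).
  Combine with x ≡ 11 (mod 12): gcd(210, 12) = 6, and 11 - 76 = -65 is NOT divisible by 6.
    ⇒ system is inconsistent (no integer solution).

No solution (the system is inconsistent).


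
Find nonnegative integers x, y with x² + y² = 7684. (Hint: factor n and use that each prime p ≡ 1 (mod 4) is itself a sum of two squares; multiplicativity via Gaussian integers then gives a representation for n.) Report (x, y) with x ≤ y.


Step 1: Factor n = 7684 = 2^2 · 17 · 113.
Step 2: Check the mod-4 condition on each prime factor: 2 = 2 (special); 17 ≡ 1 (mod 4), exponent 1; 113 ≡ 1 (mod 4), exponent 1.
All primes ≡ 3 (mod 4) appear to even exponent (or don't appear), so by the two-squares theorem n IS expressible as a sum of two squares.
Step 3: Build a representation. Group n = k² · m with k = 2 and m = 17 · 113 = 1921 (a product of primes ≡ 1 (mod 4)); a representation of m scales to one of n via (k·x)² + (k·y)² = k²(x² + y²). Each prime p ≡ 1 (mod 4) is itself a sum of two squares; find a² by testing p − a² for a perfect square:
  17: 17 − 1² = 16 = 4² ⇒ 17 = 1² + 4².
  113: 113 − 1² = 112, 113 − 2² = 109, 113 − 3² = 104, 113 − 4² = 97, 113 − 5² = 88, 113 − 6² = 77, 113 − 7² = 64 = 8² ⇒ 113 = 7² + 8².
  Combine using the Brahmagupta–Fibonacci identity (a² + b²)(c² + d²) = (ac − bd)² + (ad + bc)² = (ac + bd)² + (ad − bc)²:
  17 · 113 = 1921: from (1² + 4²)(7² + 8²), take (1·7 − 4·8, 1·8 + 4·7) = (7 − 32, 8 + 28) = (-25, 36); dropping signs (only squares matter) gives (25, 36); check 25² + 36² = 625 + 1296 = 1921 ✓.
  Scale by k = 2: (2·25, 2·36) = (50, 72).
Step 4: Order so x ≤ y and verify: 50² + 72² = 2500 + 5184 = 7684 = n. ✓

n = 7684 = 50² + 72² (one valid representation with x ≤ y).


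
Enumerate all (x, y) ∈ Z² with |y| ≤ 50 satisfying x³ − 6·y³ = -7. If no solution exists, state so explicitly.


The equation is x³ - 6y³ = -7. For fixed y, x³ = 6·y³ − 7, so a solution requires the RHS to be a perfect cube.
Strategy: iterate y from -50 to 50, compute RHS = 6·y³ − 7, and check whether it is a (positive or negative) perfect cube.
Check small values of y:
  y = 0: RHS = -7 is not a perfect cube.
  y = 1: RHS = -1 = (-1)³ ⇒ x = -1 works.
  y = -1: RHS = -13 is not a perfect cube.
  y = 2: RHS = 41 is not a perfect cube.
  y = -2: RHS = -55 is not a perfect cube.
  y = 3: RHS = 155 is not a perfect cube.
  y = -3: RHS = -169 is not a perfect cube.
Continuing the search up to |y| = 50 finds no further solutions beyond those listed.
Collected solutions: (-1, 1).

Solutions (with |y| ≤ 50): (-1, 1).


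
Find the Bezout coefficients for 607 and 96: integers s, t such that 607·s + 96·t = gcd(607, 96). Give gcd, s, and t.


Euclidean algorithm on (607, 96) — divide until remainder is 0:
  607 = 6 · 96 + 31
  96 = 3 · 31 + 3
  31 = 10 · 3 + 1
  3 = 3 · 1 + 0
gcd(607, 96) = 1.
Track Bezout coefficients alongside the remainders: start with r₀ = 607 = a·1 + b·0 (s = 1, t = 0) and r₁ = 96 = a·0 + b·1 (s = 0, t = 1); each new remainder r_{k+1} = r_{k-1} − q_k·r_k inherits s_{k+1} = s_{k-1} − q_k·s_k, t_{k+1} = t_{k-1} − q_k·t_k, so r_k = a·s_k + b·t_k at every step:
  q = 6: r = 31, s = 1 − 6·0 = 1, t = 0 − 6·1 = -6  (check: 607·1 + 96·(-6) = 31)
  q = 3: r = 3, s = 0 − 3·1 = -3, t = 1 − 3·(-6) = 19  (check: 607·(-3) + 96·19 = 3)
  q = 10: r = 1, s = 1 − 10·(-3) = 31, t = -6 − 10·19 = -196  (check: 607·31 + 96·(-196) = 1)
The row with r = 1 (the gcd) gives the Bezout coefficients s = 31, t = -196.
Result: 607 · (31) + 96 · (-196) = 1.

gcd(607, 96) = 1; s = 31, t = -196 (check: 607·31 + 96·(-196) = 1).


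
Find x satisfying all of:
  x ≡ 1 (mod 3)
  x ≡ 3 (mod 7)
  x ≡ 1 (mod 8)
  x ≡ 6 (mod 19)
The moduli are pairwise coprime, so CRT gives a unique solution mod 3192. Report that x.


Product of moduli M = 3 · 7 · 8 · 19 = 3192.
Merge one congruence at a time:
  Start: x ≡ 1 (mod 3).
  Combine with x ≡ 3 (mod 7); new modulus lcm = 21.
    Write x = 1 + 3·t and substitute into x ≡ 3 (mod 7): 3·t ≡ 3 − 1 = 2 (mod 7).
    The inverse of 3 mod 7 is 5 (since 3·5 = 15 = 2·7 + 1), so t ≡ 5·2 = 10 ≡ 3 (mod 7).
    Then x = 1 + 3·3 = 10, valid modulo lcm(3, 7) = 21: x ≡ 10 (mod 21).
  Combine with x ≡ 1 (mod 8); new modulus lcm = 168.
    Write x = 10 + 21·t and substitute into x ≡ 1 (mod 8): 21·t ≡ 1 − 10 = -9 (mod 8).
    Reduce coefficients mod 8: 5·t ≡ 7 (mod 8).
    The inverse of 5 mod 8 is 5 (since 5·5 = 25 = 3·8 + 1), so t ≡ 5·7 = 35 ≡ 3 (mod 8).
    Then x = 10 + 21·3 = 73, valid modulo lcm(21, 8) = 168: x ≡ 73 (mod 168).
  Combine with x ≡ 6 (mod 19); new modulus lcm = 3192.
    Write x = 73 + 168·t and substitute into x ≡ 6 (mod 19): 168·t ≡ 6 − 73 = -67 (mod 19).
    Reduce coefficients mod 19: 16·t ≡ 9 (mod 19).
    The inverse of 16 mod 19 is 6 (since 16·6 = 96 = 5·19 + 1), so t ≡ 6·9 = 54 ≡ 16 (mod 19).
    Then x = 73 + 168·16 = 2761, valid modulo lcm(168, 19) = 3192: x ≡ 2761 (mod 3192).
Verify against each original: 2761 mod 3 = 1, 2761 mod 7 = 3, 2761 mod 8 = 1, 2761 mod 19 = 6.

x ≡ 2761 (mod 3192).


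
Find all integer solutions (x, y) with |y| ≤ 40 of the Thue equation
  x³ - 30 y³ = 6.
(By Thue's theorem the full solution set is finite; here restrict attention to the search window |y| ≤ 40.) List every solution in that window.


The equation is x³ - 30y³ = 6. For fixed y, x³ = 30·y³ + 6, so a solution requires the RHS to be a perfect cube.
Strategy: iterate y from -40 to 40, compute RHS = 30·y³ + 6, and check whether it is a (positive or negative) perfect cube.
Check small values of y:
  y = 0: RHS = 6 is not a perfect cube.
  y = 1: RHS = 36 is not a perfect cube.
  y = -1: RHS = -24 is not a perfect cube.
  y = 2: RHS = 246 is not a perfect cube.
  y = -2: RHS = -234 is not a perfect cube.
  y = 3: RHS = 816 is not a perfect cube.
  y = -3: RHS = -804 is not a perfect cube.
Continuing the search up to |y| = 40 finds no solutions either.
No (x, y) in the scanned range satisfies the equation.

No integer solutions with |y| ≤ 40.


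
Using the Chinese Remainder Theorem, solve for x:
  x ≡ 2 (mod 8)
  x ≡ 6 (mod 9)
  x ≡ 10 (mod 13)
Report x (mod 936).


Moduli 8, 9, 13 are pairwise coprime; by CRT there is a unique solution modulo M = 8 · 9 · 13 = 936.
Solve pairwise, accumulating the modulus:
  Start with x ≡ 2 (mod 8).
  Combine with x ≡ 6 (mod 9): since gcd(8, 9) = 1, we get a unique residue mod 72.
    Write x = 2 + 8·t and substitute into x ≡ 6 (mod 9): 8·t ≡ 6 − 2 = 4 (mod 9).
    The inverse of 8 mod 9 is 8 (since 8·8 = 64 = 7·9 + 1), so t ≡ 8·4 = 32 ≡ 5 (mod 9).
    Then x = 2 + 8·5 = 42, valid modulo lcm(8, 9) = 72: x ≡ 42 (mod 72).
  Combine with x ≡ 10 (mod 13): since gcd(72, 13) = 1, we get a unique residue mod 936.
    Write x = 42 + 72·t and substitute into x ≡ 10 (mod 13): 72·t ≡ 10 − 42 = -32 (mod 13).
    Reduce coefficients mod 13: 7·t ≡ 7 (mod 13).
    The inverse of 7 mod 13 is 2 (since 7·2 = 14 = 1·13 + 1), so t ≡ 2·7 = 14 ≡ 1 (mod 13).
    Then x = 42 + 72·1 = 114, valid modulo lcm(72, 13) = 936: x ≡ 114 (mod 936).
Verify: 114 mod 8 = 2 ✓, 114 mod 9 = 6 ✓, 114 mod 13 = 10 ✓.

x ≡ 114 (mod 936).


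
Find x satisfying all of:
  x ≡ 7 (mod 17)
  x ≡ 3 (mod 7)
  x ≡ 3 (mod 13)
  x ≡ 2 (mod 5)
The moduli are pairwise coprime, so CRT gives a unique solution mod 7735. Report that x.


Product of moduli M = 17 · 7 · 13 · 5 = 7735.
Merge one congruence at a time:
  Start: x ≡ 7 (mod 17).
  Combine with x ≡ 3 (mod 7); new modulus lcm = 119.
    Write x = 7 + 17·t and substitute into x ≡ 3 (mod 7): 17·t ≡ 3 − 7 = -4 (mod 7).
    Reduce coefficients mod 7: 3·t ≡ 3 (mod 7).
    The inverse of 3 mod 7 is 5 (since 3·5 = 15 = 2·7 + 1), so t ≡ 5·3 = 15 ≡ 1 (mod 7).
    Then x = 7 + 17·1 = 24, valid modulo lcm(17, 7) = 119: x ≡ 24 (mod 119).
  Combine with x ≡ 3 (mod 13); new modulus lcm = 1547.
    Write x = 24 + 119·t and substitute into x ≡ 3 (mod 13): 119·t ≡ 3 − 24 = -21 (mod 13).
    Reduce coefficients mod 13: 2·t ≡ 5 (mod 13).
    The inverse of 2 mod 13 is 7 (since 2·7 = 14 = 1·13 + 1), so t ≡ 7·5 = 35 ≡ 9 (mod 13).
    Then x = 24 + 119·9 = 1095, valid modulo lcm(119, 13) = 1547: x ≡ 1095 (mod 1547).
  Combine with x ≡ 2 (mod 5); new modulus lcm = 7735.
    Write x = 1095 + 1547·t and substitute into x ≡ 2 (mod 5): 1547·t ≡ 2 − 1095 = -1093 (mod 5).
    Reduce coefficients mod 5: 2·t ≡ 2 (mod 5).
    The inverse of 2 mod 5 is 3 (since 2·3 = 6 = 1·5 + 1), so t ≡ 3·2 = 6 ≡ 1 (mod 5).
    Then x = 1095 + 1547·1 = 2642, valid modulo lcm(1547, 5) = 7735: x ≡ 2642 (mod 7735).
Verify against each original: 2642 mod 17 = 7, 2642 mod 7 = 3, 2642 mod 13 = 3, 2642 mod 5 = 2.

x ≡ 2642 (mod 7735).


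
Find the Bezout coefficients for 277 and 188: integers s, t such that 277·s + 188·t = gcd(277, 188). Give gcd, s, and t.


Euclidean algorithm on (277, 188) — divide until remainder is 0:
  277 = 1 · 188 + 89
  188 = 2 · 89 + 10
  89 = 8 · 10 + 9
  10 = 1 · 9 + 1
  9 = 9 · 1 + 0
gcd(277, 188) = 1.
Track Bezout coefficients alongside the remainders: start with r₀ = 277 = a·1 + b·0 (s = 1, t = 0) and r₁ = 188 = a·0 + b·1 (s = 0, t = 1); each new remainder r_{k+1} = r_{k-1} − q_k·r_k inherits s_{k+1} = s_{k-1} − q_k·s_k, t_{k+1} = t_{k-1} − q_k·t_k, so r_k = a·s_k + b·t_k at every step:
  q = 1: r = 89, s = 1 − 1·0 = 1, t = 0 − 1·1 = -1  (check: 277·1 + 188·(-1) = 89)
  q = 2: r = 10, s = 0 − 2·1 = -2, t = 1 − 2·(-1) = 3  (check: 277·(-2) + 188·3 = 10)
  q = 8: r = 9, s = 1 − 8·(-2) = 17, t = -1 − 8·3 = -25  (check: 277·17 + 188·(-25) = 9)
  q = 1: r = 1, s = -2 − 1·17 = -19, t = 3 − 1·(-25) = 28  (check: 277·(-19) + 188·28 = 1)
The row with r = 1 (the gcd) gives the Bezout coefficients s = -19, t = 28.
Result: 277 · (-19) + 188 · (28) = 1.

gcd(277, 188) = 1; s = -19, t = 28 (check: 277·(-19) + 188·28 = 1).


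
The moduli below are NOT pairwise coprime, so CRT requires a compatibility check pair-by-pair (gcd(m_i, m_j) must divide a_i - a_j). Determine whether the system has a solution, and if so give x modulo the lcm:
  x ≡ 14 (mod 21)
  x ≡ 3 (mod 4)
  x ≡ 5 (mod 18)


Moduli 21, 4, 18 are not pairwise coprime, so CRT works modulo lcm(m_i) when all pairwise compatibility conditions hold.
Pairwise compatibility: gcd(m_i, m_j) must divide a_i - a_j for every pair.
Merge one congruence at a time:
  Start: x ≡ 14 (mod 21).
  Combine with x ≡ 3 (mod 4): gcd(21, 4) = 1; 3 - 14 = -11, which IS divisible by 1, so compatible.
    Write x = 14 + 21·t and substitute into x ≡ 3 (mod 4): 21·t ≡ 3 − 14 = -11 (mod 4).
    Reduce coefficients mod 4: 1·t ≡ 1 (mod 4).
    So t ≡ 1 (mod 4).
    Then x = 14 + 21·1 = 35, valid modulo lcm(21, 4) = 84: x ≡ 35 (mod 84).
  Combine with x ≡ 5 (mod 18): gcd(84, 18) = 6; 5 - 35 = -30, which IS divisible by 6, so compatible.
    Write x = 35 + 84·t and substitute into x ≡ 5 (mod 18): 84·t ≡ 5 − 35 = -30 (mod 18).
    Divide the congruence (and modulus) by g = 6: 14·t ≡ -5 (mod 3).
    Reduce coefficients mod 3: 2·t ≡ 1 (mod 3).
    The inverse of 2 mod 3 is 2 (since 2·2 = 4 = 1·3 + 1), so t ≡ 2·1 = 2 ≡ 2 (mod 3).
    Then x = 35 + 84·2 = 203, valid modulo lcm(84, 18) = 252: x ≡ 203 (mod 252).
Verify: 203 mod 21 = 14, 203 mod 4 = 3, 203 mod 18 = 5.

x ≡ 203 (mod 252).


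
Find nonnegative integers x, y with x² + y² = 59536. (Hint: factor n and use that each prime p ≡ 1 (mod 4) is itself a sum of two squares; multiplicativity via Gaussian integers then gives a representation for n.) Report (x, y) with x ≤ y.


Step 1: Factor n = 59536 = 2^4 · 61^2.
Step 2: Check the mod-4 condition on each prime factor: 2 = 2 (special); 61 ≡ 1 (mod 4), exponent 2.
All primes ≡ 3 (mod 4) appear to even exponent (or don't appear), so by the two-squares theorem n IS expressible as a sum of two squares.
Step 3: Build a representation. Group n = k² · m with k = 4 and m = 61 · 61 = 3721 (a product of primes ≡ 1 (mod 4)); a representation of m scales to one of n via (k·x)² + (k·y)² = k²(x² + y²). Each prime p ≡ 1 (mod 4) is itself a sum of two squares; find a² by testing p − a² for a perfect square:
  61: 61 − 1² = 60, 61 − 2² = 57, 61 − 3² = 52, 61 − 4² = 45, 61 − 5² = 36 = 6² ⇒ 61 = 5² + 6².
  Combine using the Brahmagupta–Fibonacci identity (a² + b²)(c² + d²) = (ac − bd)² + (ad + bc)² = (ac + bd)² + (ad − bc)²:
  61 · 61 = 3721: from (5² + 6²)(5² + 6²), take (5·5 − 6·6, 5·6 + 6·5) = (25 − 36, 30 + 30) = (-11, 60); dropping signs (only squares matter) gives (11, 60); check 11² + 60² = 121 + 3600 = 3721 ✓.
  Scale by k = 4: (4·11, 4·60) = (44, 240).
Step 4: Order so x ≤ y and verify: 44² + 240² = 1936 + 57600 = 59536 = n. ✓

n = 59536 = 44² + 240² (one valid representation with x ≤ y).


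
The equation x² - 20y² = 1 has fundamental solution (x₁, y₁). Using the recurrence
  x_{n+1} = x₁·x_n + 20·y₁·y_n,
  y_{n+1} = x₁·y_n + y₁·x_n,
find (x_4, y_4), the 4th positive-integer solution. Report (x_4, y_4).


Step 1: Find the fundamental solution (x₁, y₁) of x² - 20y² = 1.
  Expand √20 as a continued fraction. a₀ = ⌊√20⌋ = 4; iterate m_{k+1} = d_k·a_k − m_k, d_{k+1} = (20 − m_{k+1}²)/d_k, a_{k+1} = ⌊(a₀ + m_{k+1})/d_{k+1}⌋ (starting m₀ = 0, d₀ = 1), with convergents p_k = a_k·p_{k-1} + p_{k-2}, q_k = a_k·q_{k-1} + q_{k-2} (p₋₁ = 1, q₋₁ = 0):
  k = 0: a₀ = 4; p₀/q₀ = 4/1; p₀² − 20·q₀² = 16 − 20 = -4.
  k = 1: m = 4, d = 4, a = ⌊(4 + 4)/4⌋ = 2; p/q = (2·4 + 1)/(2·1 + 0) = 9/2; p² − 20·q² = 81 − 80 = 1.
  The first convergent with p² − 20·q² = 1 gives the fundamental solution (x₁, y₁) = (9, 2).
Step 2: Apply the recurrence (x_{n+1}, y_{n+1}) = (x₁x_n + 20y₁y_n, x₁y_n + y₁x_n) repeatedly.
  From (x_1, y_1) = (9, 2): x_2 = 9·9 + 20·2·2 = 161; y_2 = 9·2 + 2·9 = 36.
  From (x_2, y_2) = (161, 36): x_3 = 9·161 + 20·2·36 = 2889; y_3 = 9·36 + 2·161 = 646.
  From (x_3, y_3) = (2889, 646): x_4 = 9·2889 + 20·2·646 = 51841; y_4 = 9·646 + 2·2889 = 11592.
Step 3: Verify x_4² - 20·y_4² = 2687489281 - 2687489280 = 1 (should be 1). ✓

(x_1, y_1) = (9, 2); (x_4, y_4) = (51841, 11592).


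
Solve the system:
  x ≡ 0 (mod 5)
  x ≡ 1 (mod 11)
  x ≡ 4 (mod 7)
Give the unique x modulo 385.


Moduli 5, 11, 7 are pairwise coprime; by CRT there is a unique solution modulo M = 5 · 11 · 7 = 385.
Solve pairwise, accumulating the modulus:
  Start with x ≡ 0 (mod 5).
  Combine with x ≡ 1 (mod 11): since gcd(5, 11) = 1, we get a unique residue mod 55.
    Write x = 0 + 5·t and substitute into x ≡ 1 (mod 11): 5·t ≡ 1 − 0 = 1 (mod 11).
    The inverse of 5 mod 11 is 9 (since 5·9 = 45 = 4·11 + 1), so t ≡ 9·1 = 9 ≡ 9 (mod 11).
    Then x = 0 + 5·9 = 45, valid modulo lcm(5, 11) = 55: x ≡ 45 (mod 55).
  Combine with x ≡ 4 (mod 7): since gcd(55, 7) = 1, we get a unique residue mod 385.
    Write x = 45 + 55·t and substitute into x ≡ 4 (mod 7): 55·t ≡ 4 − 45 = -41 (mod 7).
    Reduce coefficients mod 7: 6·t ≡ 1 (mod 7).
    The inverse of 6 mod 7 is 6 (since 6·6 = 36 = 5·7 + 1), so t ≡ 6·1 = 6 ≡ 6 (mod 7).
    Then x = 45 + 55·6 = 375, valid modulo lcm(55, 7) = 385: x ≡ 375 (mod 385).
Verify: 375 mod 5 = 0 ✓, 375 mod 11 = 1 ✓, 375 mod 7 = 4 ✓.

x ≡ 375 (mod 385).


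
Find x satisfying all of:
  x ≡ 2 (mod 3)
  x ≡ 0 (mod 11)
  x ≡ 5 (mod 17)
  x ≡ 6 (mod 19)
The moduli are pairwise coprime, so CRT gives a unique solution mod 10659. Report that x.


Product of moduli M = 3 · 11 · 17 · 19 = 10659.
Merge one congruence at a time:
  Start: x ≡ 2 (mod 3).
  Combine with x ≡ 0 (mod 11); new modulus lcm = 33.
    Write x = 2 + 3·t and substitute into x ≡ 0 (mod 11): 3·t ≡ 0 − 2 = -2 (mod 11).
    Reduce coefficients mod 11: 3·t ≡ 9 (mod 11).
    The inverse of 3 mod 11 is 4 (since 3·4 = 12 = 1·11 + 1), so t ≡ 4·9 = 36 ≡ 3 (mod 11).
    Then x = 2 + 3·3 = 11, valid modulo lcm(3, 11) = 33: x ≡ 11 (mod 33).
  Combine with x ≡ 5 (mod 17); new modulus lcm = 561.
    Write x = 11 + 33·t and substitute into x ≡ 5 (mod 17): 33·t ≡ 5 − 11 = -6 (mod 17).
    Reduce coefficients mod 17: 16·t ≡ 11 (mod 17).
    The inverse of 16 mod 17 is 16 (since 16·16 = 256 = 15·17 + 1), so t ≡ 16·11 = 176 ≡ 6 (mod 17).
    Then x = 11 + 33·6 = 209, valid modulo lcm(33, 17) = 561: x ≡ 209 (mod 561).
  Combine with x ≡ 6 (mod 19); new modulus lcm = 10659.
    Write x = 209 + 561·t and substitute into x ≡ 6 (mod 19): 561·t ≡ 6 − 209 = -203 (mod 19).
    Reduce coefficients mod 19: 10·t ≡ 6 (mod 19).
    The inverse of 10 mod 19 is 2 (since 10·2 = 20 = 1·19 + 1), so t ≡ 2·6 = 12 ≡ 12 (mod 19).
    Then x = 209 + 561·12 = 6941, valid modulo lcm(561, 19) = 10659: x ≡ 6941 (mod 10659).
Verify against each original: 6941 mod 3 = 2, 6941 mod 11 = 0, 6941 mod 17 = 5, 6941 mod 19 = 6.

x ≡ 6941 (mod 10659).
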